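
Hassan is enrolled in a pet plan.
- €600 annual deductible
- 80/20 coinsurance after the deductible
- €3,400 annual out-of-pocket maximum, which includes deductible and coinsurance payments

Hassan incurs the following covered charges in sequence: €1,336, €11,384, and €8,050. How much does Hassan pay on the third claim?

Bill 1, €1,336: deductible takes €600, €736 remains; owner's 20% is €147.20. Cost to owner: €747.20. OOP to date €747.20.
Bill 2, €11,384: 20% coinsurance on €11,384 = €2,276.80. Owner owes €2,276.80 (running OOP €3,024).
Bill 3, €8,050: deductible met; 20% of €8,050 = €1,610. Adding that to €3,024 gives €4,634, past the €3,400 cap; owner pays only €3,400 − €3,024 = €376.

€376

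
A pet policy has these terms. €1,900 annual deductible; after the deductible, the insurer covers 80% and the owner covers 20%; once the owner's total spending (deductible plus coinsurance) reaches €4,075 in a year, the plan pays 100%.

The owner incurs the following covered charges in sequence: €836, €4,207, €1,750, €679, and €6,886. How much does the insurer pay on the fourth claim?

Claim 1 (€836): all of it applies to the deductible. Cost to owner: €836. OOP to date €836. Plan pays €836 − €836 = €0.
Claim 2 (€4,207): €1,064 finishes the deductible; €3,143 goes to coinsurance; coinsurance €3,143 × 20% = €628.60. Cost to owner: €1,692.60. OOP to date €2,528.60. Insurer: €4,207 − €1,692.60 = €2,514.40.
Claim 3 (€1,750): 20% coinsurance on €1,750 = €350. Owner owes €350 (running OOP €2,878.60). Insurer: €1,750 − €350 = €1,400.
Claim 4 (€679): 20% coinsurance on €679 = €135.80. Owner owes €135.80 (running OOP €3,014.40). Plan pays €679 − €135.80 = €543.20.

€543.20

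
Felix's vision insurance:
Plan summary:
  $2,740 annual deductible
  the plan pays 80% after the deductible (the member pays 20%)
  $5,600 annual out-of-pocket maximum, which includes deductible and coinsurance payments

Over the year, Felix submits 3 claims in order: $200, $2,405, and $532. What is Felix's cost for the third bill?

Claim 1 ($200): all of it applies to the deductible. Member owes $200 (running OOP $200).
Claim 2 ($2,405): entire amount goes to the deductible. Cost to member: $2,405. OOP to date $2,605.
Claim 3 ($532): $135 finishes the deductible; $397 goes to coinsurance; 20% of $397 = $79.40. Member pays $214.40; OOP now $2,819.40.

$214.40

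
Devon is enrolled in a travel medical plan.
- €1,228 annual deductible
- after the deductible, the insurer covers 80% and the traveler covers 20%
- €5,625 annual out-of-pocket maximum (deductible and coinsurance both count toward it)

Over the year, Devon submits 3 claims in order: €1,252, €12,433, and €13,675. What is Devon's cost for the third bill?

€1,905.60

Claim 1 — €1,252: €1,228 finishes the deductible; €24 goes to coinsurance; 20% of €24 = €4.80. Traveler pays €1,232.80; OOP now €1,232.80.
Claim 2 — €12,433: deductible already satisfied, so traveler's share is 20% × €12,433 = €2,486.60. Cost to traveler: €2,486.60. OOP to date €3,719.40.
Claim 3 — €13,675: deductible met; 20% of €13,675 = €2,735. OOP would hit €6,454.40 > €5,625, so the cap limits the traveler to €5,625 − €3,719.40 = €1,905.60.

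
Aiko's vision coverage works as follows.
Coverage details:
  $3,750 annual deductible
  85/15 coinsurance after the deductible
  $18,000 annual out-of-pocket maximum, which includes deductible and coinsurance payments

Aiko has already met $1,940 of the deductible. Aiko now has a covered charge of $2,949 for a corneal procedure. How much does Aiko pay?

$1,940 of the $3,750 deductible is already met, leaving $1,810.
The remaining $1,139 (= $2,949 − $1,810) moves to coinsurance.
Coinsurance: $1,139 × 15% = $170.85.
That puts the member's cost at $1,810 + $170.85 = $1,980.85 before any cap.
Cumulative spending $1,940 + $1,980.85 = $3,920.85 stays under the $18,000 maximum.

$1,980.85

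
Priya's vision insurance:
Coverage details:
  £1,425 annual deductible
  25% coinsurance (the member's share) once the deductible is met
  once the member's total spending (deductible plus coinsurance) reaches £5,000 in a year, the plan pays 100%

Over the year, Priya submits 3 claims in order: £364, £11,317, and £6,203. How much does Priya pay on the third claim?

£1,011

Claim 1 (£364): fully absorbed by the deductible. Member owes £364 (running OOP £364).
Claim 2 (£11,317): £1,061 finishes the deductible; £10,256 goes to coinsurance; member's 25% is £2,564. Cost to member: £3,625. OOP to date £3,989.
Claim 3 (£6,203): deductible met; 25% of £6,203 = £1,550.75. That would push OOP to £5,539.75, over the £5,000 cap, so member pays £5,000 − £3,989 = £1,011.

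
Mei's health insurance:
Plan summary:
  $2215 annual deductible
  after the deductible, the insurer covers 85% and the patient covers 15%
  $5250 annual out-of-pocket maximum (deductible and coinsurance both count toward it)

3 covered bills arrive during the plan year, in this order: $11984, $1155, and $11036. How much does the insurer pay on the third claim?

$9639.60

Claim 1 — $11984: $2215 to deductible, leaving $9769; 15% of $9769 = $1465.35. Patient owes $3680.35 (running OOP $3680.35). Insurer: $11984 − $3680.35 = $8303.65.
Claim 2 — $1155: deductible met; 15% of $1155 = $173.25. Patient owes $173.25 (running OOP $3853.60). Insurer: $1155 − $173.25 = $981.75.
Claim 3 — $11036: deductible met; 15% of $11036 = $1655.40. That would push OOP to $5509, over the $5250 cap, so patient pays $5250 − $3853.60 = $1396.40. Insurer: $11036 − $1396.40 = $9639.60.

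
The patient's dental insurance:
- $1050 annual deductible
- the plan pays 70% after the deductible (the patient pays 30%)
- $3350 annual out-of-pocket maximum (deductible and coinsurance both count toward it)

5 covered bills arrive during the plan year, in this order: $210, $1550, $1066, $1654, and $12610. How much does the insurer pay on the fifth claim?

$11339

#1 ($210): all of it applies to the deductible. Patient pays $210; OOP now $210. Plan pays $210 − $210 = $0.
#2 ($1550): $840 finishes the deductible; $710 goes to coinsurance; coinsurance $710 × 30% = $213. Patient owes $1053 (running OOP $1263). Insurer: $1550 − $1053 = $497.
#3 ($1066): deductible met; 30% of $1066 = $319.80. Cost to patient: $319.80. OOP to date $1582.80. Insurer: $1066 − $319.80 = $746.20.
#4 ($1654): deductible already satisfied, so patient's share is 30% × $1654 = $496.20. Patient owes $496.20 (running OOP $2079). Plan pays $1654 − $496.20 = $1157.80.
#5 ($12610): deductible already satisfied, so patient's share is 30% × $12610 = $3783. OOP would hit $5862 > $3350, so the cap limits the patient to $3350 − $2079 = $1271. Plan pays $12610 − $1271 = $11339.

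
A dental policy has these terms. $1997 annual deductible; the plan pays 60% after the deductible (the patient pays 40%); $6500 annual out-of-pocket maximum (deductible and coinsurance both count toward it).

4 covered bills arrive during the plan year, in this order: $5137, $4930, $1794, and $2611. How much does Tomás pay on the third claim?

Claim 1 — $5137: deductible takes $1997, $3140 remains; patient's 40% is $1256. Cost to patient: $3253. OOP to date $3253.
Claim 2 — $4930: deductible met; 40% of $4930 = $1972. Patient owes $1972 (running OOP $5225).
Claim 3 — $1794: deductible already satisfied, so patient's share is 40% × $1794 = $717.60. Cost to patient: $717.60. OOP to date $5942.60.

$717.60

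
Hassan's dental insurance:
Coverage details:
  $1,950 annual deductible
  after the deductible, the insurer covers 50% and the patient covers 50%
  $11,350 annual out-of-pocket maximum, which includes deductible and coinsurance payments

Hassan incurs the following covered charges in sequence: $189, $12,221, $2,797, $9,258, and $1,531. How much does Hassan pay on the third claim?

$1,398.50

#1 ($189): fully absorbed by the deductible. Cost to patient: $189. OOP to date $189.
#2 ($12,221): deductible takes $1,761, $10,460 remains; patient's 50% is $5,230. Cost to patient: $6,991. OOP to date $7,180.
#3 ($2,797): deductible met; 50% of $2,797 = $1,398.50. Patient pays $1,398.50; OOP now $8,578.50.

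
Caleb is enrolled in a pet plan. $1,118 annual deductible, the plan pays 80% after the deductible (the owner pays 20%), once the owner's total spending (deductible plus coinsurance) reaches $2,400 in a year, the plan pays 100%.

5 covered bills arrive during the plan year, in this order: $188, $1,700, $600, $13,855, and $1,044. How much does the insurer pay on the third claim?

Claim 1 — $188: fully absorbed by the deductible. Cost to owner: $188. OOP to date $188. Insurer: $188 − $188 = $0.
Claim 2 — $1,700: deductible takes $930, $770 remains; owner's 20% is $154. Owner owes $1,084 (running OOP $1,272). Plan pays $1,700 − $1,084 = $616.
Claim 3 — $600: 20% coinsurance on $600 = $120. Cost to owner: $120. OOP to date $1,392. Insurer: $600 − $120 = $480.

$480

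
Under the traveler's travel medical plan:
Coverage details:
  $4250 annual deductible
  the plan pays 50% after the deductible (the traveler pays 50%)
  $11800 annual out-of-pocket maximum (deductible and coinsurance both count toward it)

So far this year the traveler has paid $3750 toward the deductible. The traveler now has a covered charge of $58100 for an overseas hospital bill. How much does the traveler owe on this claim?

Deductible still to meet: $4250 − $3750 = $500.
That leaves $58100 − $500 = $57600 for coinsurance.
Coinsurance: $57600 × 50% = $28800.
That puts the traveler's cost at $500 + $28800 = $29300 before any cap.
Adding $29300 to the $3750 already spent would give $33050, which exceeds the $11800 cap; the traveler pays just $11800 − $3750 = $8050.

$8050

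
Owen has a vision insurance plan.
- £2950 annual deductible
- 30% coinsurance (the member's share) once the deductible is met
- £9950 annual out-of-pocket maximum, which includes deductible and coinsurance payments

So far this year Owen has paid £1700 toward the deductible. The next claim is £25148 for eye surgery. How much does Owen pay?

£8250

Deductible still to meet: £2950 − £1700 = £1250.
After the £1250 deductible portion, £25148 − £1250 = £23898 is subject to coinsurance.
Member's 30% share of £23898 is £7169.40.
Member responsibility before any cap: £1250 + £7169.40 = £8419.40.
That would bring total out-of-pocket to £10119.40, past the £9950 cap. The member is capped at £9950 − £1700 = £8250 on this claim.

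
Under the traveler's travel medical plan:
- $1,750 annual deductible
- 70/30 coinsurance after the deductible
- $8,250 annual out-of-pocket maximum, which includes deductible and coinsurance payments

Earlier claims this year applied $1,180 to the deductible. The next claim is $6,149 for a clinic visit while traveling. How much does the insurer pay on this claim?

$3,905.30

Deductible still to meet: $1,750 − $1,180 = $570.
After the $570 deductible portion, $6,149 − $570 = $5,579 is subject to coinsurance.
Coinsurance: $5,579 × 30% = $1,673.70.
Traveler responsibility before any cap: $570 + $1,673.70 = $2,243.70.
Year-to-date out-of-pocket becomes $1,180 + $2,243.70 = $3,423.70, still under the $8,250 maximum, so no cap applies.
The insurer covers the remainder: $6,149 − $2,243.70 = $3,905.30.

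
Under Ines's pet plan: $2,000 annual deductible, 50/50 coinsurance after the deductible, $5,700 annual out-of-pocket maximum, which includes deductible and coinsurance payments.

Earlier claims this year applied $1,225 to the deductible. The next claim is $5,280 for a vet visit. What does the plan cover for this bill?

Remaining deductible: $2,000 − $1,225 = $775.
That leaves $5,280 − $775 = $4,505 for coinsurance.
Owner's 50% share of $4,505 is $2,252.50.
That puts the owner's cost at $775 + $2,252.50 = $3,027.50 before any cap.
Year-to-date out-of-pocket becomes $1,225 + $3,027.50 = $4,252.50, still under the $5,700 maximum, so no cap applies.
The insurer covers the remainder: $5,280 − $3,027.50 = $2,252.50.

$2,252.50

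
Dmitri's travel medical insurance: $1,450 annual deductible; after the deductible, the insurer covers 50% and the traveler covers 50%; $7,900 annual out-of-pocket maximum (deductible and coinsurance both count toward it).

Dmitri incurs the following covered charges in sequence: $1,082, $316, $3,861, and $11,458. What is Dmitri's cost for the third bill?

$1,956.50

#1 ($1,082): entire amount goes to the deductible. Cost to traveler: $1,082. OOP to date $1,082.
#2 ($316): fully absorbed by the deductible. Traveler pays $316; OOP now $1,398.
#3 ($3,861): deductible takes $52, $3,809 remains; 50% of $3,809 = $1,904.50. Traveler owes $1,956.50 (running OOP $3,354.50).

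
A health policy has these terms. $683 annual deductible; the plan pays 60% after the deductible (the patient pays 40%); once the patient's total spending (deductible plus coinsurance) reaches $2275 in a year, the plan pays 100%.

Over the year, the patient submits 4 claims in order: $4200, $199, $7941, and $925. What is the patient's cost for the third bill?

Claim 1 ($4200): $683 finishes the deductible; $3517 goes to coinsurance; 40% of $3517 = $1406.80. Cost to patient: $2089.80. OOP to date $2089.80.
Claim 2 ($199): 40% coinsurance on $199 = $79.60. Patient owes $79.60 (running OOP $2169.40).
Claim 3 ($7941): deductible already satisfied, so patient's share is 40% × $7941 = $3176.40. Adding that to $2169.40 gives $5345.80, past the $2275 cap; patient pays only $2275 − $2169.40 = $105.60.

$105.60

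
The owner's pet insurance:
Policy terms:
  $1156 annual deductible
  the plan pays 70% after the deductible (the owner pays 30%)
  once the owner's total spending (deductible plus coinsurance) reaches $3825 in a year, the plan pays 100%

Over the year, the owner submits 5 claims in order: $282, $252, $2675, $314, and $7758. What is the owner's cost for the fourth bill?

Claim 1 ($282): all of it applies to the deductible. Cost to owner: $282. OOP to date $282.
Claim 2 ($252): entire amount goes to the deductible. Owner owes $252 (running OOP $534).
Claim 3 ($2675): deductible takes $622, $2053 remains; coinsurance $2053 × 30% = $615.90. Owner owes $1237.90 (running OOP $1771.90).
Claim 4 ($314): deductible already satisfied, so owner's share is 30% × $314 = $94.20. Owner owes $94.20 (running OOP $1866.10).

$94.20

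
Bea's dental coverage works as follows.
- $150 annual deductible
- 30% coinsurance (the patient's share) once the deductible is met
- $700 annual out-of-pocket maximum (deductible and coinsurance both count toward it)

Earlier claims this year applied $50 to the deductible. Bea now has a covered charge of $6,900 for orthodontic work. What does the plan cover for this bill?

Remaining deductible: $150 − $50 = $100.
The remaining $6,800 (= $6,900 − $100) moves to coinsurance.
Patient's 30% share of $6,800 is $2,040.
That puts the patient's cost at $100 + $2,040 = $2,140 before any cap.
That would bring total out-of-pocket to $2,190, past the $700 cap. The patient is capped at $700 − $50 = $650 on this claim.
The plan picks up $6,900 − $650 = $6,250.

$6,250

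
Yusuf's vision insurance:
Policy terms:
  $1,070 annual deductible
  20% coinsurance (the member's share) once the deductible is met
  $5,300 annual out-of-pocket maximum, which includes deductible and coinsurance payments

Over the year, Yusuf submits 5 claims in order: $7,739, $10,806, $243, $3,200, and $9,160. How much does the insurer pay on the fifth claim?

$9,113.60

#1 ($7,739): $1,070 finishes the deductible; $6,669 goes to coinsurance; coinsurance $6,669 × 20% = $1,333.80. Member pays $2,403.80; OOP now $2,403.80. Insurer: $7,739 − $2,403.80 = $5,335.20.
#2 ($10,806): deductible met; 20% of $10,806 = $2,161.20. Member pays $2,161.20; OOP now $4,565. Plan pays $10,806 − $2,161.20 = $8,644.80.
#3 ($243): 20% coinsurance on $243 = $48.60. Cost to member: $48.60. OOP to date $4,613.60. Insurer: $243 − $48.60 = $194.40.
#4 ($3,200): deductible already satisfied, so member's share is 20% × $3,200 = $640. Member owes $640 (running OOP $5,253.60). Insurer: $3,200 − $640 = $2,560.
#5 ($9,160): deductible already satisfied, so member's share is 20% × $9,160 = $1,832. Adding that to $5,253.60 gives $7,085.60, past the $5,300 cap; member pays only $5,300 − $5,253.60 = $46.40. Insurer: $9,160 − $46.40 = $9,113.60.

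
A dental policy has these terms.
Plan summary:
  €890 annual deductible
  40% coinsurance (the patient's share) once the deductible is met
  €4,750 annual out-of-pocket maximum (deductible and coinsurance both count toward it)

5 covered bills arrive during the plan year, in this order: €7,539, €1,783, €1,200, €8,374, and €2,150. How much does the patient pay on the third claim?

€480

#1 (€7,539): deductible takes €890, €6,649 remains; patient's 40% is €2,659.60. Patient owes €3,549.60 (running OOP €3,549.60).
#2 (€1,783): deductible met; 40% of €1,783 = €713.20. Cost to patient: €713.20. OOP to date €4,262.80.
#3 (€1,200): deductible met; 40% of €1,200 = €480. Cost to patient: €480. OOP to date €4,742.80.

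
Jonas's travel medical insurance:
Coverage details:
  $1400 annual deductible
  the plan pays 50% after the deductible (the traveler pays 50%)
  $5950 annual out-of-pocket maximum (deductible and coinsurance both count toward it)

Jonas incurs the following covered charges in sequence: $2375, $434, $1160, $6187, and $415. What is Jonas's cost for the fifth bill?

Bill 1, $2375: $1400 to deductible, leaving $975; 50% of $975 = $487.50. Traveler pays $1887.50; OOP now $1887.50.
Bill 2, $434: deductible already satisfied, so traveler's share is 50% × $434 = $217. Traveler owes $217 (running OOP $2104.50).
Bill 3, $1160: 50% coinsurance on $1160 = $580. Traveler owes $580 (running OOP $2684.50).
Bill 4, $6187: deductible met; 50% of $6187 = $3093.50. Cost to traveler: $3093.50. OOP to date $5778.
Bill 5, $415: deductible already satisfied, so traveler's share is 50% × $415 = $207.50. Adding that to $5778 gives $5985.50, past the $5950 cap; traveler pays only $5950 − $5778 = $172.

$172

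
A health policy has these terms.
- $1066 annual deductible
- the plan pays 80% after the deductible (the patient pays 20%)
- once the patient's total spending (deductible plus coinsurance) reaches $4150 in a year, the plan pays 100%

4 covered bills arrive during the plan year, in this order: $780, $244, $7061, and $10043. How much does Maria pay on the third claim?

#1 ($780): fully absorbed by the deductible. Patient pays $780; OOP now $780.
#2 ($244): fully absorbed by the deductible. Cost to patient: $244. OOP to date $1024.
#3 ($7061): deductible takes $42, $7019 remains; patient's 20% is $1403.80. Patient pays $1445.80; OOP now $2469.80.

$1445.80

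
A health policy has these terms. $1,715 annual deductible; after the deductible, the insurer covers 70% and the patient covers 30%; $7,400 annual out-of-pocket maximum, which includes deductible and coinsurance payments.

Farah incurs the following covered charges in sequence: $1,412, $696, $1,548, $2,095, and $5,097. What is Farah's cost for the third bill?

#1 ($1,412): fully absorbed by the deductible. Cost to patient: $1,412. OOP to date $1,412.
#2 ($696): $303 to deductible, leaving $393; coinsurance $393 × 30% = $117.90. Patient pays $420.90; OOP now $1,832.90.
#3 ($1,548): deductible met; 30% of $1,548 = $464.40. Patient pays $464.40; OOP now $2,297.30.

$464.40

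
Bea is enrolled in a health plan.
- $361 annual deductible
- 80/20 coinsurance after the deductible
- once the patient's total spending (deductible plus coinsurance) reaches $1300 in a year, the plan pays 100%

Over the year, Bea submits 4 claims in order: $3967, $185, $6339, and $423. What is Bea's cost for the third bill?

Claim 1 — $3967: $361 finishes the deductible; $3606 goes to coinsurance; patient's 20% is $721.20. Cost to patient: $1082.20. OOP to date $1082.20.
Claim 2 — $185: 20% coinsurance on $185 = $37. Patient owes $37 (running OOP $1119.20).
Claim 3 — $6339: deductible met; 20% of $6339 = $1267.80. That would push OOP to $2387, over the $1300 cap, so patient pays $1300 − $1119.20 = $180.80.

$180.80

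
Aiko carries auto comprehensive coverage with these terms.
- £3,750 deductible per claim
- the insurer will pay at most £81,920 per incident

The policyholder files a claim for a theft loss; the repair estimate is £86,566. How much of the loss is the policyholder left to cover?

After the deductible, £86,566 − £3,750 = £82,816 remains.
£82,816 exceeds the £81,920 limit, so the insurer pays the limit: £81,920.
The policyholder bears the rest of the original loss: £86,566 − £81,920 = £4,646.

£4,646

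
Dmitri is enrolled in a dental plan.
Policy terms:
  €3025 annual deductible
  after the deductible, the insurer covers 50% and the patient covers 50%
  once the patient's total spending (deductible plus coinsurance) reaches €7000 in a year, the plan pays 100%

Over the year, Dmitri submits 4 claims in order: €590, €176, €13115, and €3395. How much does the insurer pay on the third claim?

Bill 1, €590: all of it applies to the deductible. Cost to patient: €590. OOP to date €590. Insurer: €590 − €590 = €0.
Bill 2, €176: fully absorbed by the deductible. Patient owes €176 (running OOP €766). Plan pays €176 − €176 = €0.
Bill 3, €13115: €2259 finishes the deductible; €10856 goes to coinsurance; patient's 50% is €5428. Claim cost before the cap: €2259 + €5428 = €7687. Adding that to €766 gives €8453, past the €7000 cap; patient pays only €7000 − €766 = €6234. Insurer: €13115 − €6234 = €6881.

€6881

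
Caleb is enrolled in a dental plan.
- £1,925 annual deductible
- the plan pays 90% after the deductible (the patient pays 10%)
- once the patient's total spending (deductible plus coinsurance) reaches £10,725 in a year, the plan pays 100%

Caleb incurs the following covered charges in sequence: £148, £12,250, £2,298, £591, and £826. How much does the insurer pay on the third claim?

£2,068.20

Claim 1 — £148: fully absorbed by the deductible. Patient pays £148; OOP now £148. Plan pays £148 − £148 = £0.
Claim 2 — £12,250: £1,777 to deductible, leaving £10,473; coinsurance £10,473 × 10% = £1,047.30. Cost to patient: £2,824.30. OOP to date £2,972.30. Insurer: £12,250 − £2,824.30 = £9,425.70.
Claim 3 — £2,298: deductible already satisfied, so patient's share is 10% × £2,298 = £229.80. Patient pays £229.80; OOP now £3,202.10. Insurer: £2,298 − £229.80 = £2,068.20.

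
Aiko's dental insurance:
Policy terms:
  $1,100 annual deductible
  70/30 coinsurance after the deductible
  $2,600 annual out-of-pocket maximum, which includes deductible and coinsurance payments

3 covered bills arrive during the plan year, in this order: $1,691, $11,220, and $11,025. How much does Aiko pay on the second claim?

$1,322.70

Claim 1 ($1,691): deductible takes $1,100, $591 remains; 30% of $591 = $177.30. Patient owes $1,277.30 (running OOP $1,277.30).
Claim 2 ($11,220): deductible already satisfied, so patient's share is 30% × $11,220 = $3,366. Adding that to $1,277.30 gives $4,643.30, past the $2,600 cap; patient pays only $2,600 − $1,277.30 = $1,322.70.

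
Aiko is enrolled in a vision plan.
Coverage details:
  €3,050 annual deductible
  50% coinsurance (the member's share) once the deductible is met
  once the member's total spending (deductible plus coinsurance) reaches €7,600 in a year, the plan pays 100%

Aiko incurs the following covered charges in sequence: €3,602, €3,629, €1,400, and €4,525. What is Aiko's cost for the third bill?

€700

#1 (€3,602): €3,050 finishes the deductible; €552 goes to coinsurance; member's 50% is €276. Cost to member: €3,326. OOP to date €3,326.
#2 (€3,629): deductible met; 50% of €3,629 = €1,814.50. Member owes €1,814.50 (running OOP €5,140.50).
#3 (€1,400): 50% coinsurance on €1,400 = €700. Cost to member: €700. OOP to date €5,840.50.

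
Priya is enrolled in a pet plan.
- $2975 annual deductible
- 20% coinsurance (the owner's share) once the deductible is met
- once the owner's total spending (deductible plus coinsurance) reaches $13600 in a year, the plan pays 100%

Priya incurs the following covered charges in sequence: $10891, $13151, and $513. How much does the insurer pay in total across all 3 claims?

#1 ($10891): $2975 finishes the deductible; $7916 goes to coinsurance; 20% of $7916 = $1583.20. Cost to owner: $4558.20. OOP to date $4558.20. Plan pays $10891 − $4558.20 = $6332.80.
#2 ($13151): deductible already satisfied, so owner's share is 20% × $13151 = $2630.20. Owner pays $2630.20; OOP now $7188.40. Plan pays $13151 − $2630.20 = $10520.80.
#3 ($513): 20% coinsurance on $513 = $102.60. Owner pays $102.60; OOP now $7291. Insurer: $513 − $102.60 = $410.40.
Insurer total: $6332.80 + $10520.80 + $410.40 = $17264.

$17264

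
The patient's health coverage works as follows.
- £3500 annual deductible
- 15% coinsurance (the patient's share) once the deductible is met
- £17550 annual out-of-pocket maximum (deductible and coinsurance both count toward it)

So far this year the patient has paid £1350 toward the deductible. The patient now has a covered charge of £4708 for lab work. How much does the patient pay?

Deductible still to meet: £3500 − £1350 = £2150.
That leaves £4708 − £2150 = £2558 for coinsurance.
Patient's 15% share of £2558 is £383.70.
That puts the patient's cost at £2150 + £383.70 = £2533.70 before any cap.
Year-to-date out-of-pocket becomes £1350 + £2533.70 = £3883.70, still under the £17550 maximum, so no cap applies.

£2533.70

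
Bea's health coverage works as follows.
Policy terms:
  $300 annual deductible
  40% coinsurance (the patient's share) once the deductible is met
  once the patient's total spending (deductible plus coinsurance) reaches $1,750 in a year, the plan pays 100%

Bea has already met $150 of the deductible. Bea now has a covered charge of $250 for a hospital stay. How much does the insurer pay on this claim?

$60

Deductible still to meet: $300 − $150 = $150.
After the $150 deductible portion, $250 − $150 = $100 is subject to coinsurance.
40% of $100 = $40 falls to the patient.
So the patient owes $150 + $40 = $190 before any cap.
Total out-of-pocket so far would be $150 + $190 = $340, below the $1,750 cap — no reduction.
Insurer pays the balance: $250 − $190 = $60.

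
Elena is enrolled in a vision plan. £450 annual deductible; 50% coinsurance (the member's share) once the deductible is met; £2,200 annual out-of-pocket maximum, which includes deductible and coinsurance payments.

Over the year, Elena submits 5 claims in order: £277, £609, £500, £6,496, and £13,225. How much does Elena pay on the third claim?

£250

#1 (£277): all of it applies to the deductible. Member owes £277 (running OOP £277).
#2 (£609): deductible takes £173, £436 remains; coinsurance £436 × 50% = £218. Member owes £391 (running OOP £668).
#3 (£500): deductible met; 50% of £500 = £250. Member pays £250; OOP now £918.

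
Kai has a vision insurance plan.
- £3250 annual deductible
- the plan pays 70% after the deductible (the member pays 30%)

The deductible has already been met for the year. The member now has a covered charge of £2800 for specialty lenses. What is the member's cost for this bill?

The deductible is already satisfied, so the full bill goes to coinsurance.
30% of £2800 = £840 falls to the member.

£840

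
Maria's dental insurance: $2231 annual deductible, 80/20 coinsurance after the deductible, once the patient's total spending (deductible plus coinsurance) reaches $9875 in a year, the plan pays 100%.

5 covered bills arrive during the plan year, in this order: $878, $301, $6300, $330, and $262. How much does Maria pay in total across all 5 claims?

$3399

Claim 1 ($878): fully absorbed by the deductible. Patient owes $878 (running OOP $878).
Claim 2 ($301): all of it applies to the deductible. Patient owes $301 (running OOP $1179).
Claim 3 ($6300): $1052 to deductible, leaving $5248; coinsurance $5248 × 20% = $1049.60. Cost to patient: $2101.60. OOP to date $3280.60.
Claim 4 ($330): deductible met; 20% of $330 = $66. Patient pays $66; OOP now $3346.60.
Claim 5 ($262): deductible met; 20% of $262 = $52.40. Patient owes $52.40 (running OOP $3399).
Total paid by the patient: $878 + $301 + $2101.60 + $66 + $52.40 = $3399.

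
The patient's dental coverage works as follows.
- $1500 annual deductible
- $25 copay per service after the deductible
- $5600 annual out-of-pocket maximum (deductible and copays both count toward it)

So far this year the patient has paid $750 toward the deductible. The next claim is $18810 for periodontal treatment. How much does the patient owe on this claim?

$750 of the $1500 deductible is already met, leaving $750.
That leaves $18810 − $750 = $18060 for the copay.
Copay on this service: $25.
That puts the patient's cost at $750 + $25 = $775 before any cap.
Year-to-date out-of-pocket becomes $750 + $775 = $1525, still under the $5600 maximum, so no cap applies.

$775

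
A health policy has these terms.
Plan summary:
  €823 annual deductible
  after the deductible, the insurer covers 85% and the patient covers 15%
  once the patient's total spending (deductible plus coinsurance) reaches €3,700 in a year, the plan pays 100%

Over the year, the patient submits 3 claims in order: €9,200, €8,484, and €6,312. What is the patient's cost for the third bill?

€347.85

Claim 1 (€9,200): deductible takes €823, €8,377 remains; 15% of €8,377 = €1,256.55. Patient owes €2,079.55 (running OOP €2,079.55).
Claim 2 (€8,484): deductible met; 15% of €8,484 = €1,272.60. Cost to patient: €1,272.60. OOP to date €3,352.15.
Claim 3 (€6,312): 15% coinsurance on €6,312 = €946.80. That would push OOP to €4,298.95, over the €3,700 cap, so patient pays €3,700 − €3,352.15 = €347.85.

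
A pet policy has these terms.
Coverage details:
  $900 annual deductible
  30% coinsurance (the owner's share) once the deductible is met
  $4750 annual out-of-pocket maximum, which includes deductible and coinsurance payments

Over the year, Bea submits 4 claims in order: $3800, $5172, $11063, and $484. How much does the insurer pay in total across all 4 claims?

Claim 1 — $3800: $900 finishes the deductible; $2900 goes to coinsurance; coinsurance $2900 × 30% = $870. Owner pays $1770; OOP now $1770. Plan pays $3800 − $1770 = $2030.
Claim 2 — $5172: deductible already satisfied, so owner's share is 30% × $5172 = $1551.60. Owner owes $1551.60 (running OOP $3321.60). Insurer: $5172 − $1551.60 = $3620.40.
Claim 3 — $11063: deductible met; 30% of $11063 = $3318.90. OOP would hit $6640.50 > $4750, so the cap limits the owner to $4750 − $3321.60 = $1428.40. Insurer: $11063 − $1428.40 = $9634.60.
Claim 4 — $484: deductible met; 30% of $484 = $145.20. That would push OOP to $4895.20, over the $4750 cap, so owner pays $4750 − $4750 = $0. Insurer: $484 − $0 = $484.
Insurer total = bills − owner's total = $20519 − $4750 = $15769.

$15769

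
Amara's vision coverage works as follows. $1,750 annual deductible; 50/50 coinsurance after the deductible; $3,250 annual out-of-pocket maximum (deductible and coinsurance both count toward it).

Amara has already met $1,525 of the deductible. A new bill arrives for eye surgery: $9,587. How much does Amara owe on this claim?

Deductible still to meet: $1,750 − $1,525 = $225.
That leaves $9,587 − $225 = $9,362 for coinsurance.
50% of $9,362 = $4,681 falls to the member.
That puts the member's cost at $225 + $4,681 = $4,906 before any cap.
That would bring total out-of-pocket to $6,431, past the $3,250 cap. The member is capped at $3,250 − $1,525 = $1,725 on this claim.

$1,725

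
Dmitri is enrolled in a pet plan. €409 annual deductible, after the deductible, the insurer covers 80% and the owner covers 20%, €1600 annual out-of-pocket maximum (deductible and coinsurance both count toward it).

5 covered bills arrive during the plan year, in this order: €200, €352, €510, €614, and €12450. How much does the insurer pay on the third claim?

€408

#1 (€200): entire amount goes to the deductible. Cost to owner: €200. OOP to date €200. Plan pays €200 − €200 = €0.
#2 (€352): €209 finishes the deductible; €143 goes to coinsurance; owner's 20% is €28.60. Owner pays €237.60; OOP now €437.60. Plan pays €352 − €237.60 = €114.40.
#3 (€510): deductible met; 20% of €510 = €102. Cost to owner: €102. OOP to date €539.60. Insurer: €510 − €102 = €408.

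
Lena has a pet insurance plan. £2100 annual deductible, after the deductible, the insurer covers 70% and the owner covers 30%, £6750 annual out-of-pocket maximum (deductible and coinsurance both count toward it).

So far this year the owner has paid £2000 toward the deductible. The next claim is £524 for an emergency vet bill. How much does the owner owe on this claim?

£2000 of the £2100 deductible is already met, leaving £100.
That leaves £524 − £100 = £424 for coinsurance.
Owner's 30% share of £424 is £127.20.
That puts the owner's cost at £100 + £127.20 = £227.20 before any cap.
Year-to-date out-of-pocket becomes £2000 + £227.20 = £2227.20, still under the £6750 maximum, so no cap applies.

£227.20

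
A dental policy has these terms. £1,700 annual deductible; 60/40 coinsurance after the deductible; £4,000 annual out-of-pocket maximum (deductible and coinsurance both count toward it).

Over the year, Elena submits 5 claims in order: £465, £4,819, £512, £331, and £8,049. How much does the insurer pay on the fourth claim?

£198.60

#1 (£465): all of it applies to the deductible. Patient pays £465; OOP now £465. Insurer: £465 − £465 = £0.
#2 (£4,819): £1,235 finishes the deductible; £3,584 goes to coinsurance; 40% of £3,584 = £1,433.60. Patient owes £2,668.60 (running OOP £3,133.60). Insurer: £4,819 − £2,668.60 = £2,150.40.
#3 (£512): 40% coinsurance on £512 = £204.80. Cost to patient: £204.80. OOP to date £3,338.40. Insurer: £512 − £204.80 = £307.20.
#4 (£331): deductible already satisfied, so patient's share is 40% × £331 = £132.40. Cost to patient: £132.40. OOP to date £3,470.80. Insurer: £331 − £132.40 = £198.60.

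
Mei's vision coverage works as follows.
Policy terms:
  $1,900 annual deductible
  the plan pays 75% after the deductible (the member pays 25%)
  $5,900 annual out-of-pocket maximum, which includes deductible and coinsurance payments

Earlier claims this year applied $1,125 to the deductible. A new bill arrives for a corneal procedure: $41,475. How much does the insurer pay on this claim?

$36,700

Remaining deductible: $1,900 − $1,125 = $775.
After the $775 deductible portion, $41,475 − $775 = $40,700 is subject to coinsurance.
25% of $40,700 = $10,175 falls to the member.
That puts the member's cost at $775 + $10,175 = $10,950 before any cap.
That would bring total out-of-pocket to $12,075, past the $5,900 cap. The member is capped at $5,900 − $1,125 = $4,775 on this claim.
The plan picks up $41,475 − $4,775 = $36,700.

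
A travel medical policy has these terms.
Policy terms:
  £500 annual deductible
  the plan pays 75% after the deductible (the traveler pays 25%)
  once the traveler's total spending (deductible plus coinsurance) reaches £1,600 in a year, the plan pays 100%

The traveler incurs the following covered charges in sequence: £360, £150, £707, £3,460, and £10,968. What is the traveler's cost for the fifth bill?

£55.75

Claim 1 — £360: fully absorbed by the deductible. Traveler pays £360; OOP now £360.
Claim 2 — £150: £140 finishes the deductible; £10 goes to coinsurance; coinsurance £10 × 25% = £2.50. Cost to traveler: £142.50. OOP to date £502.50.
Claim 3 — £707: deductible met; 25% of £707 = £176.75. Traveler pays £176.75; OOP now £679.25.
Claim 4 — £3,460: deductible already satisfied, so traveler's share is 25% × £3,460 = £865. Traveler pays £865; OOP now £1,544.25.
Claim 5 — £10,968: 25% coinsurance on £10,968 = £2,742. OOP would hit £4,286.25 > £1,600, so the cap limits the traveler to £1,600 − £1,544.25 = £55.75.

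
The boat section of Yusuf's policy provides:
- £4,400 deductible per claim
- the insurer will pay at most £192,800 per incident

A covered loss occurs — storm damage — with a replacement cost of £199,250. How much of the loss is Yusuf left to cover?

After the deductible, £199,250 − £4,400 = £194,850 remains.
The £192,800 per-incident cap binds; insurer pays £192,800.
Out of pocket: £199,250 − £192,800 = £6,450.

£6,450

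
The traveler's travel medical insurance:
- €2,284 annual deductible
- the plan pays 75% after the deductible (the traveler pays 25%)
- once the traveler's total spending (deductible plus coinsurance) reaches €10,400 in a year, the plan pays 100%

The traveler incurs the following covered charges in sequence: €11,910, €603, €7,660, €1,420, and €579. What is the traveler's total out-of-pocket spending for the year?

€7,256

#1 (€11,910): deductible takes €2,284, €9,626 remains; traveler's 25% is €2,406.50. Traveler pays €4,690.50; OOP now €4,690.50.
#2 (€603): deductible met; 25% of €603 = €150.75. Traveler owes €150.75 (running OOP €4,841.25).
#3 (€7,660): deductible met; 25% of €7,660 = €1,915. Traveler owes €1,915 (running OOP €6,756.25).
#4 (€1,420): deductible already satisfied, so traveler's share is 25% × €1,420 = €355. Cost to traveler: €355. OOP to date €7,111.25.
#5 (€579): deductible already satisfied, so traveler's share is 25% × €579 = €144.75. Traveler owes €144.75 (running OOP €7,256).
Total paid by the traveler: €4,690.50 + €150.75 + €1,915 + €355 + €144.75 = €7,256.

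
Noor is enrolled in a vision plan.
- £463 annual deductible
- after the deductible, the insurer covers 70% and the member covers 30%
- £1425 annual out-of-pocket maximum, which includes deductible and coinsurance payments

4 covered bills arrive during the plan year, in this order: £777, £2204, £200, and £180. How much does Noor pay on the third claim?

Bill 1, £777: £463 finishes the deductible; £314 goes to coinsurance; coinsurance £314 × 30% = £94.20. Member pays £557.20; OOP now £557.20.
Bill 2, £2204: deductible already satisfied, so member's share is 30% × £2204 = £661.20. Member pays £661.20; OOP now £1218.40.
Bill 3, £200: 30% coinsurance on £200 = £60. Member owes £60 (running OOP £1278.40).

£60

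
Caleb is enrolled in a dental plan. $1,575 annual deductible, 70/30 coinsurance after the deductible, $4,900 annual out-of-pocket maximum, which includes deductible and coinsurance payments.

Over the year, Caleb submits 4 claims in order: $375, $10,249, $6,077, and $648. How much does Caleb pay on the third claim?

$610.30

Claim 1 ($375): all of it applies to the deductible. Cost to patient: $375. OOP to date $375.
Claim 2 ($10,249): $1,200 to deductible, leaving $9,049; coinsurance $9,049 × 30% = $2,714.70. Patient pays $3,914.70; OOP now $4,289.70.
Claim 3 ($6,077): deductible met; 30% of $6,077 = $1,823.10. Adding that to $4,289.70 gives $6,112.80, past the $4,900 cap; patient pays only $4,900 − $4,289.70 = $610.30.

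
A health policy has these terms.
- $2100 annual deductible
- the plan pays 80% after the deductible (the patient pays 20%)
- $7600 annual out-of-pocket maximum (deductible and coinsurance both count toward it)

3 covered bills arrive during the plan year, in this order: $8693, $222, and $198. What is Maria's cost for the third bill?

Bill 1, $8693: deductible takes $2100, $6593 remains; patient's 20% is $1318.60. Cost to patient: $3418.60. OOP to date $3418.60.
Bill 2, $222: deductible already satisfied, so patient's share is 20% × $222 = $44.40. Patient owes $44.40 (running OOP $3463).
Bill 3, $198: deductible met; 20% of $198 = $39.60. Cost to patient: $39.60. OOP to date $3502.60.

$39.60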